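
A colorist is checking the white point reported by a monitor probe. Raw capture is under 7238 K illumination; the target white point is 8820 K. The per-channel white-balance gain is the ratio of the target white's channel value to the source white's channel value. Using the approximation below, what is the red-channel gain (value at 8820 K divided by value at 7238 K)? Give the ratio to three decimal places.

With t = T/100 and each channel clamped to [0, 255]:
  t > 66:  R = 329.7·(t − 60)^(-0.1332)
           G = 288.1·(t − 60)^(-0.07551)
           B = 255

0.896

At 7238 K (t = 72.38):
  R = 329.7·(72.38 − 60)^(-0.1332) = 329.7·12.38^(-0.1332) = 329.7·0.71524 = 235.813.
At 8820 K (t = 88.2):
  R = 329.7·(88.2 − 60)^(-0.1332) = 329.7·28.2^(-0.1332) = 329.7·0.64095 = 211.323.
Gain = 211.323 / 235.813 = 0.8961 → 0.896.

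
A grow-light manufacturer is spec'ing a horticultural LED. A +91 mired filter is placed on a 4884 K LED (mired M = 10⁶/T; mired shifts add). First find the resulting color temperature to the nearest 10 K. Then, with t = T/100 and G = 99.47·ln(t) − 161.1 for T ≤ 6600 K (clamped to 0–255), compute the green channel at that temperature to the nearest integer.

M_in = 10⁶/4884 = 204.75; M_out = 204.75 + (+91) = 295.75.
T_out = 10⁶/295.75 = 3381.2 K → 3380 K; t = 33.8.
G = 99.47·ln 33.8 − 161.1 = 99.47·3.5205 − 161.1 = 189.080.
Rounded: 189.

189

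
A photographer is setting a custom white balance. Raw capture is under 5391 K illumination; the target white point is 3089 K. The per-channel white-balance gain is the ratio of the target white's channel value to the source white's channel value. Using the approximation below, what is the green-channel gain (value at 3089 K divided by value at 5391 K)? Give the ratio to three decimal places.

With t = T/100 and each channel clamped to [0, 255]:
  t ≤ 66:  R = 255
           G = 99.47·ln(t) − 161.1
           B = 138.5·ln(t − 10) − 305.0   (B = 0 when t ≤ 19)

0.765

At 5391 K (t = 53.91):
  G = 99.47·ln 53.91 − 161.1 = 99.47·3.9873 − 161.1 = 235.518.
At 3089 K (t = 30.89):
  G = 99.47·ln 30.89 − 161.1 = 99.47·3.4304 − 161.1 = 180.125.
Gain = 180.125 / 235.518 = 0.7648 → 0.765.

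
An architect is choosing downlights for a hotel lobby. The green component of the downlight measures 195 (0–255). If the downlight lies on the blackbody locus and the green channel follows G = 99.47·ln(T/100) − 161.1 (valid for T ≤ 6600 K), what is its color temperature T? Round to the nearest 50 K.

ln t = (195 + 161.1) / 99.47 = 3.5800.
t = e^3.5800 = 35.873.
T = 100·t = 3587 K → 3600 K to the nearest 50 K.

3600 K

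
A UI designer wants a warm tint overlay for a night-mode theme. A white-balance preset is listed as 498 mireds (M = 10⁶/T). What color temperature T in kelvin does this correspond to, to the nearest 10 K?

T = 10⁶ / 498 = 2008.03 K → 2010 K.

2010 K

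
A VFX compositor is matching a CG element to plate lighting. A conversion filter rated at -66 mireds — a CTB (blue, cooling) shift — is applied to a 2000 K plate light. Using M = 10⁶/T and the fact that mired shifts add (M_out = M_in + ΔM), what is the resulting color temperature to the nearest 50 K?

2300 K

M_in = 10⁶/2000 = 500.00 mireds.
M_out = 500.00 + (-66) = 434.00 mireds.
T_out = 10⁶/434.00 = 2304.1 K → 2300 K.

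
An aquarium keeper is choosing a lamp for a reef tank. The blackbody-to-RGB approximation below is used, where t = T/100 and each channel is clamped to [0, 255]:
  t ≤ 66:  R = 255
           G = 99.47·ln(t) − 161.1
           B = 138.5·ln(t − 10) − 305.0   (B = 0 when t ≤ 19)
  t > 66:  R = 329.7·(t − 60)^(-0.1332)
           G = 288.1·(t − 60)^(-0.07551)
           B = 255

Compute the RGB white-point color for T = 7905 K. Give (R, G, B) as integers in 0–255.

t = 7905/100 = 79.05; the t > 66 branch applies.
R = 329.7·(79.05 − 60)^(-0.1332) = 329.7·19.05^(-0.1332) = 329.7·0.67533 = 222.657.
G = 288.1·(79.05 − 60)^(-0.07551) = 288.1·19.05^(-0.07551) = 288.1·0.80049 = 230.621.
B = 255 by definition for t > 66.
Rounded: (223, 231, 255).

(223, 231, 255)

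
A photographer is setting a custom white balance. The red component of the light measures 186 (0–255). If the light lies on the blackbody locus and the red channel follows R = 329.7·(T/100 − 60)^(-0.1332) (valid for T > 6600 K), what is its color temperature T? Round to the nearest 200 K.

13400 K

(t − 60)^(-0.1332) = 186/329.7 = 0.56415.
t − 60 = 0.56415^(1/-0.1332) = 0.56415^(-7.508) = 73.521, so t = 133.521.
T = 100·t = 13352 K → 13400 K to the nearest 200 K.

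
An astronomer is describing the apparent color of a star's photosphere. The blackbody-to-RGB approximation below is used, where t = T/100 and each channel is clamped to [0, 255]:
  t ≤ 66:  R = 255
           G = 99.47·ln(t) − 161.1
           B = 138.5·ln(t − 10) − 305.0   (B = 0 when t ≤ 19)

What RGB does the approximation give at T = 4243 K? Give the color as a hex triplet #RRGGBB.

#FFD4B1

t = 4243/100 = 42.43; the t ≤ 66 branch applies.
R = 255 by definition for t ≤ 66.
G = 99.47·ln 42.43 − 161.1 = 99.47·3.7479 − 161.1 = 211.699.
B = 138.5·ln(42.43 − 10) − 305.0 = 138.5·ln 32.43 − 305.0 = 138.5·3.4791 − 305.0 = 176.853.
Rounded: (255, 212, 177).
In hex: #FFD4B1.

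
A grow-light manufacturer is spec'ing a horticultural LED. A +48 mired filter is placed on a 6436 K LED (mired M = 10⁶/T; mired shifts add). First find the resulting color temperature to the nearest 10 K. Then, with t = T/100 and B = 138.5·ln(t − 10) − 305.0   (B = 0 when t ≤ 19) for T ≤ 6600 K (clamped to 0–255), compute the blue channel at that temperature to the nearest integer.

203

M_in = 10⁶/6436 = 155.38; M_out = 155.38 + (+48) = 203.38.
T_out = 10⁶/203.38 = 4917.0 K → 4920 K; t = 49.2.
B = 138.5·ln(49.2 − 10) − 305.0 = 138.5·ln 39.2 − 305.0 = 138.5·3.6687 − 305.0 = 203.112.
Rounded: 203.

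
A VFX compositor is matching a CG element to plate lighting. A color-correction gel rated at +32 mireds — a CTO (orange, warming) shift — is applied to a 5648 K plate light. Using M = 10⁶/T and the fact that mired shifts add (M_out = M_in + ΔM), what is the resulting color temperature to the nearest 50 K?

4800 K

M_in = 10⁶/5648 = 177.05 mireds.
M_out = 177.05 + (+32) = 209.05 mireds.
T_out = 10⁶/209.05 = 4783.5 K → 4800 K.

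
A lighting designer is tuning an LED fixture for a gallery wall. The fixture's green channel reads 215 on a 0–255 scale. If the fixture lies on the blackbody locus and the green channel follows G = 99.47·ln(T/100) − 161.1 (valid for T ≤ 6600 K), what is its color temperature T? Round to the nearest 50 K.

ln t = (215 + 161.1) / 99.47 = 3.7810.
t = e^3.7810 = 43.862.
T = 100·t = 4386 K → 4400 K to the nearest 50 K.

4400 K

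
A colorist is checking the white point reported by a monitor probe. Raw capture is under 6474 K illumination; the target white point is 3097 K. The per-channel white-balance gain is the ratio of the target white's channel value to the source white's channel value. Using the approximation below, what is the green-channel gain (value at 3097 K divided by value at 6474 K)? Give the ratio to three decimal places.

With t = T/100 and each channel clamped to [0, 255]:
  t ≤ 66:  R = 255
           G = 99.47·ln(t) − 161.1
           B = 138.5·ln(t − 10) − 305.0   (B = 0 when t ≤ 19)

0.711

At 6474 K (t = 64.74):
  G = 99.47·ln 64.74 − 161.1 = 99.47·4.1704 − 161.1 = 253.728.
At 3097 K (t = 30.97):
  G = 99.47·ln 30.97 − 161.1 = 99.47·3.4330 − 161.1 = 180.382.
Gain = 180.382 / 253.728 = 0.7109 → 0.711.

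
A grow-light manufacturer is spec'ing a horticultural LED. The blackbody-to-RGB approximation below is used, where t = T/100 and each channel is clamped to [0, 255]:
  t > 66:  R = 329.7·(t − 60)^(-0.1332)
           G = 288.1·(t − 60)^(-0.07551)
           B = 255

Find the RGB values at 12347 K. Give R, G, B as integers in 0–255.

R=190, G=211, B=255

t = 12347/100 = 123.47; the t > 66 branch applies.
R = 329.7·(123.47 − 60)^(-0.1332) = 329.7·63.47^(-0.1332) = 329.7·0.57530 = 189.678.
G = 288.1·(123.47 − 60)^(-0.07551) = 288.1·63.47^(-0.07551) = 288.1·0.73095 = 210.587.
B = 255 by definition for t > 66.
Rounded: (190, 211, 255).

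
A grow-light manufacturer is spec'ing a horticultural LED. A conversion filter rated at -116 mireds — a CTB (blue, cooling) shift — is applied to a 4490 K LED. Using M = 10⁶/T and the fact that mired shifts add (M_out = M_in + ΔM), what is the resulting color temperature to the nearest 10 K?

M_in = 10⁶/4490 = 222.72 mireds.
M_out = 222.72 + (-116) = 106.72 mireds.
T_out = 10⁶/106.72 = 9370.6 K → 9370 K.

9370 K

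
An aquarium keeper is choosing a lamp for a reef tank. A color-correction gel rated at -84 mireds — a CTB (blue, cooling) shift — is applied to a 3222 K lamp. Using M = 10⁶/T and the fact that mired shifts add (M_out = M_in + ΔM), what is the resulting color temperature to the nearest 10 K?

M_in = 10⁶/3222 = 310.37 mireds.
M_out = 310.37 + (-84) = 226.37 mireds.
T_out = 10⁶/226.37 = 4417.6 K → 4420 K.

4420 K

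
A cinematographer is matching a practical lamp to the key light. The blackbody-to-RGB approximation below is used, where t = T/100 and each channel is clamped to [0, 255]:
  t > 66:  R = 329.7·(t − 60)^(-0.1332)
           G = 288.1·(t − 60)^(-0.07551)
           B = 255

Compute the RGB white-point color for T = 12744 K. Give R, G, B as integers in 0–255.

R=188, G=210, B=255

t = 12744/100 = 127.44; the t > 66 branch applies.
R = 329.7·(127.44 − 60)^(-0.1332) = 329.7·67.44^(-0.1332) = 329.7·0.57067 = 188.151.
G = 288.1·(127.44 − 60)^(-0.07551) = 288.1·67.44^(-0.07551) = 288.1·0.72761 = 209.624.
B = 255 by definition for t > 66.
Rounded: (188, 210, 255).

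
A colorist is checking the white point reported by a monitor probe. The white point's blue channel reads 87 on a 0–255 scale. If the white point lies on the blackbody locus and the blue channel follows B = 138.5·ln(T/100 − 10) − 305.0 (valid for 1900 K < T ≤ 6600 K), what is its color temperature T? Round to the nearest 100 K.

ln(t − 10) = (87 + 305.0) / 138.5 = 2.8303.
t − 10 = e^2.8303 = 16.951, so t = 26.951.
T = 100·t = 2695 K → 2700 K to the nearest 100 K.

2700 K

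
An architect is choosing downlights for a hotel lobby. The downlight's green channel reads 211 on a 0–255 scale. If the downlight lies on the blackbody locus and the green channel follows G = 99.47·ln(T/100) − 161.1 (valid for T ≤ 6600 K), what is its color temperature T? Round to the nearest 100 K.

ln t = (211 + 161.1) / 99.47 = 3.7408.
t = e^3.7408 = 42.133.
T = 100·t = 4213 K → 4200 K to the nearest 100 K.

4200 K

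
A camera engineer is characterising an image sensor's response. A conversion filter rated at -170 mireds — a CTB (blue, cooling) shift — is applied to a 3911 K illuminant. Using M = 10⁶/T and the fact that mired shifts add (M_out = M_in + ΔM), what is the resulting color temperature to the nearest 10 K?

11670 K

M_in = 10⁶/3911 = 255.69 mireds.
M_out = 255.69 + (-170) = 85.69 mireds.
T_out = 10⁶/85.69 = 11670.1 K → 11670 K.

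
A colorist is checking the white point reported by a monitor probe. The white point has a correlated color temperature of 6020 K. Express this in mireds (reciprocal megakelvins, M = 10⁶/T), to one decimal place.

M = 10⁶ / 6020 = 166.113 → 166.1 mireds.

166.1 mireds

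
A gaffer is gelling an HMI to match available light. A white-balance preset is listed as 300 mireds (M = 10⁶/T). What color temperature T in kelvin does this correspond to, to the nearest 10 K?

T = 10⁶ / 300 = 3333.33 K → 3330 K.

3330 K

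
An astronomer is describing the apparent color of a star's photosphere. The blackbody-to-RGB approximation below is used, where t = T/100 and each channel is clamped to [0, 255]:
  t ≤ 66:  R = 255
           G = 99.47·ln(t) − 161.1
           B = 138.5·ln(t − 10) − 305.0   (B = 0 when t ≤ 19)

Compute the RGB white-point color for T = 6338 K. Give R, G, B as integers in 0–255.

t = 6338/100 = 63.38; the t ≤ 66 branch applies.
R = 255 by definition for t ≤ 66.
G = 99.47·ln 63.38 − 161.1 = 99.47·4.1491 − 161.1 = 251.616.
B = 138.5·ln(63.38 − 10) − 305.0 = 138.5·ln 53.38 − 305.0 = 138.5·3.9774 − 305.0 = 245.875.
Rounded: (255, 252, 246).

R=255, G=252, B=246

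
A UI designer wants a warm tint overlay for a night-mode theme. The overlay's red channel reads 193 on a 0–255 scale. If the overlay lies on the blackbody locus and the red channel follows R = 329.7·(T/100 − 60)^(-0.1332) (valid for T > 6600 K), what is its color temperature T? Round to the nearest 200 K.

11600 K

(t − 60)^(-0.1332) = 193/329.7 = 0.58538.
t − 60 = 0.58538^(1/-0.1332) = 0.58538^(-7.508) = 55.713, so t = 115.713.
T = 100·t = 11571 K → 11600 K to the nearest 200 K.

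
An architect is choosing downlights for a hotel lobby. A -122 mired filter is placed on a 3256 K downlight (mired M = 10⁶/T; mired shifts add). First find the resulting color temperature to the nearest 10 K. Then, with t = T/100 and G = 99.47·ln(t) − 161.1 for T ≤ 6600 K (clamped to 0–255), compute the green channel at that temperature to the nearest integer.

236

M_in = 10⁶/3256 = 307.13; M_out = 307.13 + (-122) = 185.13.
T_out = 10⁶/185.13 = 5401.7 K → 5400 K; t = 54.
G = 99.47·ln 54 − 161.1 = 99.47·3.9890 − 161.1 = 235.684.
Rounded: 236.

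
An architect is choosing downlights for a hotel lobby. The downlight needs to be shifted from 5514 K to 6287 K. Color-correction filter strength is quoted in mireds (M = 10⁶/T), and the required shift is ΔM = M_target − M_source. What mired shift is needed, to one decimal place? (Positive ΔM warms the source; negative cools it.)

M_source = 10⁶/5514 = 181.357; M_target = 10⁶/6287 = 159.058.
ΔM = 159.058 − 181.357 = -22.298 → -22.3 mireds, a cooling shift.

-22.3 mireds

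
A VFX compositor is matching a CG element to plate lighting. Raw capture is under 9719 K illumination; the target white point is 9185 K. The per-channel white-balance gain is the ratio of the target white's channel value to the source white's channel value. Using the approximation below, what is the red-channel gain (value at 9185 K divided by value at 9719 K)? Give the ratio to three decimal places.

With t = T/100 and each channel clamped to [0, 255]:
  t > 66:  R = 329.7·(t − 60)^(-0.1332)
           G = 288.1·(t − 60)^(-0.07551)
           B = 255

At 9719 K (t = 97.19):
  R = 329.7·(97.19 − 60)^(-0.1332) = 329.7·37.19^(-0.1332) = 329.7·0.61776 = 203.675.
At 9185 K (t = 91.85):
  R = 329.7·(91.85 − 60)^(-0.1332) = 329.7·31.85^(-0.1332) = 329.7·0.63065 = 207.924.
Gain = 207.924 / 203.675 = 1.0209 → 1.021.

1.021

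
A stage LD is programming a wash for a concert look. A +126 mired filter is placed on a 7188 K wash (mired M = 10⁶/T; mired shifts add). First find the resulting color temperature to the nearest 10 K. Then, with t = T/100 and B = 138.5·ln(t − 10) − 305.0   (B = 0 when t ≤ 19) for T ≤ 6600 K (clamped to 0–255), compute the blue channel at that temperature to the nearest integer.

155

M_in = 10⁶/7188 = 139.12; M_out = 139.12 + (+126) = 265.12.
T_out = 10⁶/265.12 = 3771.9 K → 3770 K; t = 37.7.
B = 138.5·ln(37.7 − 10) − 305.0 = 138.5·ln 27.7 − 305.0 = 138.5·3.3214 − 305.0 = 155.018.
Rounded: 155.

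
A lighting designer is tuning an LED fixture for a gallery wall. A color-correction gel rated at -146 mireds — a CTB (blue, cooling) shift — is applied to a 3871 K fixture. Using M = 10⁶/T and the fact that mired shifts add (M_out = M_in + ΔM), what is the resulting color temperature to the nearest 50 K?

8900 K

M_in = 10⁶/3871 = 258.33 mireds.
M_out = 258.33 + (-146) = 112.33 mireds.
T_out = 10⁶/112.33 = 8902.2 K → 8900 K.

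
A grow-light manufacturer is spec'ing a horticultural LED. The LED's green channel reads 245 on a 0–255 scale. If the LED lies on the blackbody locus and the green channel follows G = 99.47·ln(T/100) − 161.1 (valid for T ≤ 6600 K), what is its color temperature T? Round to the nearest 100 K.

5900 K

ln t = (245 + 161.1) / 99.47 = 4.0826.
t = e^4.0826 = 59.302.
T = 100·t = 5930 K → 5900 K to the nearest 100 K.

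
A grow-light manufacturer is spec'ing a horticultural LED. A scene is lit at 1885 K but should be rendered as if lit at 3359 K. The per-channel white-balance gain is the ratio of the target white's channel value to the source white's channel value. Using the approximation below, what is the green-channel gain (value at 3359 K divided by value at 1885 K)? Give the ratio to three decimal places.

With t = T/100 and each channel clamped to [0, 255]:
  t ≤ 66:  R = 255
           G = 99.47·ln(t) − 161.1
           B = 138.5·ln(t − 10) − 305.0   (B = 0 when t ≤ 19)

1.439

At 1885 K (t = 18.85):
  G = 99.47·ln 18.85 − 161.1 = 99.47·2.9365 − 161.1 = 130.995.
At 3359 K (t = 33.59):
  G = 99.47·ln 33.59 − 161.1 = 99.47·3.5142 − 161.1 = 188.460.
Gain = 188.460 / 130.995 = 1.4387 → 1.439.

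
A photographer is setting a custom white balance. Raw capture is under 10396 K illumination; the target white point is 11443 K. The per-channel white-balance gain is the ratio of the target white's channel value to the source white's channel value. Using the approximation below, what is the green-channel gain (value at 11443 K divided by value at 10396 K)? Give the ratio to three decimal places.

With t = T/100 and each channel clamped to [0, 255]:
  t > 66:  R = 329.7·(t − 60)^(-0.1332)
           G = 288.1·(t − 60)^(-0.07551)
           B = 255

At 10396 K (t = 103.96):
  G = 288.1·(103.96 − 60)^(-0.07551) = 288.1·43.96^(-0.07551) = 288.1·0.75151 = 216.509.
At 11443 K (t = 114.43):
  G = 288.1·(114.43 − 60)^(-0.07551) = 288.1·54.43^(-0.07551) = 288.1·0.73948 = 213.044.
Gain = 213.044 / 216.509 = 0.9840 → 0.984.

0.984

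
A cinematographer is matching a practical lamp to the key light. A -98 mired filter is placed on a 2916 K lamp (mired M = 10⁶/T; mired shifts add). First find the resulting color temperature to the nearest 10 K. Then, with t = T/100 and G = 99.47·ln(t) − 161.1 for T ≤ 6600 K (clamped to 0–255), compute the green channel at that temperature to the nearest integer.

M_in = 10⁶/2916 = 342.94; M_out = 342.94 + (-98) = 244.94.
T_out = 10⁶/244.94 = 4082.7 K → 4080 K; t = 40.8.
G = 99.47·ln 40.8 − 161.1 = 99.47·3.7087 − 161.1 = 207.803.
Rounded: 208.

208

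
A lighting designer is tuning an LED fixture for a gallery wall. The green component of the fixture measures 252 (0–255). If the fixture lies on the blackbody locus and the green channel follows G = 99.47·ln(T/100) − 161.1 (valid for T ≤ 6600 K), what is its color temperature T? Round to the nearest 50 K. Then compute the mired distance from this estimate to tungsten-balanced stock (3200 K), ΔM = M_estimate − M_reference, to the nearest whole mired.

ln t = (252 + 161.1) / 99.47 = 4.1530.
t = e^4.1530 = 63.625.
T = 100·t = 6363 K → 6350 K to the nearest 50 K.
M_estimate = 10⁶/6350 = 157.48; M_reference = 10⁶/3200 = 312.50.
ΔM = 157.48 − 312.50 = -155.02 → -155 mireds.

-155 mireds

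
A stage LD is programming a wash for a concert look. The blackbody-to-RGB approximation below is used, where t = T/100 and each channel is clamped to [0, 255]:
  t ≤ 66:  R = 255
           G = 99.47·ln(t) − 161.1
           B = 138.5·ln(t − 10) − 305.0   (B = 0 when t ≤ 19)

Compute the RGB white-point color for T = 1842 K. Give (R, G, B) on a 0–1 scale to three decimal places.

(1.000, 0.505, 0.000)

t = 1842/100 = 18.42; the t ≤ 66 branch applies.
R = 255 by definition for t ≤ 66.
G = 99.47·ln 18.42 − 161.1 = 99.47·2.9134 − 161.1 = 128.700.
t = 18.42 ≤ 19, so B = 0.
Dividing each by 255: (1.0000, 0.5047, 0.0000) → (1.000, 0.505, 0.000).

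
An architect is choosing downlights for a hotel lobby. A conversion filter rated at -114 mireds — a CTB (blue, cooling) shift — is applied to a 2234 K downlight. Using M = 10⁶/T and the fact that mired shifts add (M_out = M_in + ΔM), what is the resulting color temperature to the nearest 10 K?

M_in = 10⁶/2234 = 447.63 mireds.
M_out = 447.63 + (-114) = 333.63 mireds.
T_out = 10⁶/333.63 = 2997.4 K → 3000 K.

3000 K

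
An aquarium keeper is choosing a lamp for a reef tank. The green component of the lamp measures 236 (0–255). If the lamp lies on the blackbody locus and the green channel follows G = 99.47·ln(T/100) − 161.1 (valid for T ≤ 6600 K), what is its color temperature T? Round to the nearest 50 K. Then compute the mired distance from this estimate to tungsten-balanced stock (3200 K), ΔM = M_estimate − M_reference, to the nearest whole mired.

-127 mireds

ln t = (236 + 161.1) / 99.47 = 3.9922.
t = e^3.9922 = 54.172.
T = 100·t = 5417 K → 5400 K to the nearest 50 K.
M_estimate = 10⁶/5400 = 185.19; M_reference = 10⁶/3200 = 312.50.
ΔM = 185.19 − 312.50 = -127.31 → -127 mireds.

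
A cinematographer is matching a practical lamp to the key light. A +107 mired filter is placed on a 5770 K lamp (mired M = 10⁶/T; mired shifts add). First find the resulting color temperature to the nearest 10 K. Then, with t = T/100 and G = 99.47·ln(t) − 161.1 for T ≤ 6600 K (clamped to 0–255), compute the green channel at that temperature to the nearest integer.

195

M_in = 10⁶/5770 = 173.31; M_out = 173.31 + (+107) = 280.31.
T_out = 10⁶/280.31 = 3567.5 K → 3570 K; t = 35.7.
G = 99.47·ln 35.7 − 161.1 = 99.47·3.5752 − 161.1 = 194.520.
Rounded: 195.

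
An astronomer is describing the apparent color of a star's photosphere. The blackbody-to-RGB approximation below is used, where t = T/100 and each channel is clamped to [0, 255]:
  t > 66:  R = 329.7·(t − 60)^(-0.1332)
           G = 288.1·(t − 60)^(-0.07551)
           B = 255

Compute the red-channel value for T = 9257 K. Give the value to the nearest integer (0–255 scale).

207

t = 9257/100 = 92.57; the t > 66 branch applies.
R = 329.7·(92.57 − 60)^(-0.1332) = 329.7·32.57^(-0.1332) = 329.7·0.62877 = 207.306.
Rounded: 207.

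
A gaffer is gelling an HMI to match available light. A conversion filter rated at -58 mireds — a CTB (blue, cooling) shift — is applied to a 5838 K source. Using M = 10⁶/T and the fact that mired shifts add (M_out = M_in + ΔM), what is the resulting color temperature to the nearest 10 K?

8830 K

M_in = 10⁶/5838 = 171.29 mireds.
M_out = 171.29 + (-58) = 113.29 mireds.
T_out = 10⁶/113.29 = 8826.8 K → 8830 K.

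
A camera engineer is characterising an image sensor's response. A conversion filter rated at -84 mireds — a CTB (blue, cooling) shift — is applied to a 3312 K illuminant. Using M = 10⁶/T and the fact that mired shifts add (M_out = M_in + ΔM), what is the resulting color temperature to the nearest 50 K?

4600 K

M_in = 10⁶/3312 = 301.93 mireds.
M_out = 301.93 + (-84) = 217.93 mireds.
T_out = 10⁶/217.93 = 4588.6 K → 4600 K.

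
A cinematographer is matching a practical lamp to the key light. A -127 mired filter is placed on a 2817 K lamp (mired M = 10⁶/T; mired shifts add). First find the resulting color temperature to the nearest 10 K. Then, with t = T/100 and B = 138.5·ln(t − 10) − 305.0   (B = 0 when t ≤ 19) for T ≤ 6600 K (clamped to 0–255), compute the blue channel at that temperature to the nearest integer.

M_in = 10⁶/2817 = 354.99; M_out = 354.99 + (-127) = 227.99.
T_out = 10⁶/227.99 = 4386.2 K → 4390 K; t = 43.9.
B = 138.5·ln(43.9 − 10) − 305.0 = 138.5·ln 33.9 − 305.0 = 138.5·3.5234 − 305.0 = 182.993.
Rounded: 183.

183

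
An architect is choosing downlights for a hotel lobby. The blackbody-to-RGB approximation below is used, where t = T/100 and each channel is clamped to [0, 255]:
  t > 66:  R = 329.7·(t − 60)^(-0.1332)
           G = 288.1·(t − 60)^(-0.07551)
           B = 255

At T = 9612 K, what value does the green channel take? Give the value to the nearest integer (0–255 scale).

t = 9612/100 = 96.12; the t > 66 branch applies.
G = 288.1·(96.12 − 60)^(-0.07551) = 288.1·36.12^(-0.07551) = 288.1·0.76274 = 219.744.
Rounded: 220.

220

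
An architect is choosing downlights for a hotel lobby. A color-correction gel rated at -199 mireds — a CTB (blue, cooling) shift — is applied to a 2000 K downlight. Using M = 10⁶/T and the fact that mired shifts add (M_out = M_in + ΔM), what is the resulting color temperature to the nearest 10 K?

3320 K

M_in = 10⁶/2000 = 500.00 mireds.
M_out = 500.00 + (-199) = 301.00 mireds.
T_out = 10⁶/301.00 = 3322.3 K → 3320 K.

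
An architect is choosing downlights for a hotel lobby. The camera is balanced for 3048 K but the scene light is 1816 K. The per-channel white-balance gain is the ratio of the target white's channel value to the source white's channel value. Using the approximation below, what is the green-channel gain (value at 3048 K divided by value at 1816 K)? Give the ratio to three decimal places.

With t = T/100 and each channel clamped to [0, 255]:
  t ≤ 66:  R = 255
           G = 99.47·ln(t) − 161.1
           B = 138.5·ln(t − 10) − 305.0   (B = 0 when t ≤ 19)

At 1816 K (t = 18.16):
  G = 99.47·ln 18.16 − 161.1 = 99.47·2.8992 − 161.1 = 127.286.
At 3048 K (t = 30.48):
  G = 99.47·ln 30.48 − 161.1 = 99.47·3.4171 − 161.1 = 178.796.
Gain = 178.796 / 127.286 = 1.4047 → 1.405.

1.405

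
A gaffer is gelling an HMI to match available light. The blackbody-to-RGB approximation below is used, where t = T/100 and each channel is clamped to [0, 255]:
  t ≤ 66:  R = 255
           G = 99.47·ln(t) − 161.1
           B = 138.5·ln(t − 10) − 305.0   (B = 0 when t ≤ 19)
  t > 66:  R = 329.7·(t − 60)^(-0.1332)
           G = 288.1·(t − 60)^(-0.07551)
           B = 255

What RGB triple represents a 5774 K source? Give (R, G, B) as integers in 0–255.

t = 5774/100 = 57.74; the t ≤ 66 branch applies.
R = 255 by definition for t ≤ 66.
G = 99.47·ln 57.74 − 161.1 = 99.47·4.0560 − 161.1 = 242.345.
B = 138.5·ln(57.74 − 10) − 305.0 = 138.5·ln 47.74 − 305.0 = 138.5·3.8658 − 305.0 = 230.409.
Rounded: (255, 242, 230).

(255, 242, 230)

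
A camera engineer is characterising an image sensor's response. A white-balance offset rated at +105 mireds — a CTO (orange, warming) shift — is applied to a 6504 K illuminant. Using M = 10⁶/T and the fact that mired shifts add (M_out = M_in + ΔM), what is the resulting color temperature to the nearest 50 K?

3850 K

M_in = 10⁶/6504 = 153.75 mireds.
M_out = 153.75 + (+105) = 258.75 mireds.
T_out = 10⁶/258.75 = 3864.7 K → 3850 K.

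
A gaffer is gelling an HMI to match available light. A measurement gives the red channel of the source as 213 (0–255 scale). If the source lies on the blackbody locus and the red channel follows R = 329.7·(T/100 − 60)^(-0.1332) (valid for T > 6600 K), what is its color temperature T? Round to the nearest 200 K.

(t − 60)^(-0.1332) = 213/329.7 = 0.64604.
t − 60 = 0.64604^(1/-0.1332) = 0.64604^(-7.508) = 26.575, so t = 86.575.
T = 100·t = 8657 K → 8600 K to the nearest 200 K.

8600 K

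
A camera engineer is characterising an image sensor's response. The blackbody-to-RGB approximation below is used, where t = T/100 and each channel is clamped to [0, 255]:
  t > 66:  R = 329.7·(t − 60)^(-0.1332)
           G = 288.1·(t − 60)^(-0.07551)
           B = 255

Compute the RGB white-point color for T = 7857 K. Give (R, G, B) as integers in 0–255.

(223, 231, 255)

t = 7857/100 = 78.57; the t > 66 branch applies.
R = 329.7·(78.57 − 60)^(-0.1332) = 329.7·18.57^(-0.1332) = 329.7·0.67763 = 223.415.
G = 288.1·(78.57 − 60)^(-0.07551) = 288.1·18.57^(-0.07551) = 288.1·0.80203 = 231.066.
B = 255 by definition for t > 66.
Rounded: (223, 231, 255).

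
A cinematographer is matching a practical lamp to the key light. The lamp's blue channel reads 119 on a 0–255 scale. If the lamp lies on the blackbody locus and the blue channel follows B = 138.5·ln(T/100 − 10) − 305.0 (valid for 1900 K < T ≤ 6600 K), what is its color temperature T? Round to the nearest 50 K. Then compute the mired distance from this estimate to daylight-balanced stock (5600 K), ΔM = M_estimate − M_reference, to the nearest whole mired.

+139 mireds

ln(t − 10) = (119 + 305.0) / 138.5 = 3.0614.
t − 10 = e^3.0614 = 21.357, so t = 31.357.
T = 100·t = 3136 K → 3150 K to the nearest 50 K.
M_estimate = 10⁶/3150 = 317.46; M_reference = 10⁶/5600 = 178.57.
ΔM = 317.46 − 178.57 = 138.89 → +139 mireds.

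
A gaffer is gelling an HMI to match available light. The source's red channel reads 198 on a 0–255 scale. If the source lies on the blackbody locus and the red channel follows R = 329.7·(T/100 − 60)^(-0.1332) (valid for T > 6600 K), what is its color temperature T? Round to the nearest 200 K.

10600 K

(t − 60)^(-0.1332) = 198/329.7 = 0.60055.
t − 60 = 0.60055^(1/-0.1332) = 0.60055^(-7.508) = 45.980, so t = 105.980.
T = 100·t = 10598 K → 10600 K to the nearest 200 K.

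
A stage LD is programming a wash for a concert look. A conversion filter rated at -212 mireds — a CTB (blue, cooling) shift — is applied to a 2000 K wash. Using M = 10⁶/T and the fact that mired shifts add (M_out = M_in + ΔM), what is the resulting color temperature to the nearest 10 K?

M_in = 10⁶/2000 = 500.00 mireds.
M_out = 500.00 + (-212) = 288.00 mireds.
T_out = 10⁶/288.00 = 3472.2 K → 3470 K.

3470 K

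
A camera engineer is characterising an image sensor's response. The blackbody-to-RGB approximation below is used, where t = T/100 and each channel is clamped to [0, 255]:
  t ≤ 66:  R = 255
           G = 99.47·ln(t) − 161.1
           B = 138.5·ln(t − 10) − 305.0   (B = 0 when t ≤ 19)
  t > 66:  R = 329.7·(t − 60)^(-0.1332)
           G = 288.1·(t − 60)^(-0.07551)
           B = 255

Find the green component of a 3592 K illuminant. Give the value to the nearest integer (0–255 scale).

195

t = 3592/100 = 35.92; the t ≤ 66 branch applies.
G = 99.47·ln 35.92 − 161.1 = 99.47·3.5813 − 161.1 = 195.131.
Rounded: 195.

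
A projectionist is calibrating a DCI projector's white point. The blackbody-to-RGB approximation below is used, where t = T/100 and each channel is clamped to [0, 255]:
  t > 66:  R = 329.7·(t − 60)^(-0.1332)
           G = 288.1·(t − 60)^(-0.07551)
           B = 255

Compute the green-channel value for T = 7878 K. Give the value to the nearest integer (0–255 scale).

231

t = 7878/100 = 78.78; the t > 66 branch applies.
G = 288.1·(78.78 − 60)^(-0.07551) = 288.1·18.78^(-0.07551) = 288.1·0.80135 = 230.869.
Rounded: 231.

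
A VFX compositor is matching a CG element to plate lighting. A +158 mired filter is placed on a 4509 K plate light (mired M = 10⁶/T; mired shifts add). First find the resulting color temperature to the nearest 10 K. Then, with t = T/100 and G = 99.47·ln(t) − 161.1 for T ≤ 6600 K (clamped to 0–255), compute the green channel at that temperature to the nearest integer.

164

M_in = 10⁶/4509 = 221.78; M_out = 221.78 + (+158) = 379.78.
T_out = 10⁶/379.78 = 2633.1 K → 2630 K; t = 26.3.
G = 99.47·ln 26.3 − 161.1 = 99.47·3.2696 − 161.1 = 164.124.
Rounded: 164.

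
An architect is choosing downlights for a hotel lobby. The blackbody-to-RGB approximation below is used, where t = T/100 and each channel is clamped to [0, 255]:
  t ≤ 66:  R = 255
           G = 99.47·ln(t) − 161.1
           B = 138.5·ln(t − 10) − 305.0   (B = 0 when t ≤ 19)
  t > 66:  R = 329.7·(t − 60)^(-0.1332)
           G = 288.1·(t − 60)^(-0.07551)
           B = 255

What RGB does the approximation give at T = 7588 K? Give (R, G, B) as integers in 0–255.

t = 7588/100 = 75.88; the t > 66 branch applies.
R = 329.7·(75.88 − 60)^(-0.1332) = 329.7·15.88^(-0.1332) = 329.7·0.69191 = 228.121.
G = 288.1·(75.88 − 60)^(-0.07551) = 288.1·15.88^(-0.07551) = 288.1·0.81157 = 233.812.
B = 255 by definition for t > 66.
Rounded: (228, 234, 255).

(228, 234, 255)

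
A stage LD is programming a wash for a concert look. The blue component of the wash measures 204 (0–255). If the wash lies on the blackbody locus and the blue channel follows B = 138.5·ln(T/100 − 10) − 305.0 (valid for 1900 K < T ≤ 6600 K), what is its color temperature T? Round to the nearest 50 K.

ln(t − 10) = (204 + 305.0) / 138.5 = 3.6751.
t − 10 = e^3.6751 = 39.452, so t = 49.452.
T = 100·t = 4945 K → 4950 K to the nearest 50 K.

4950 K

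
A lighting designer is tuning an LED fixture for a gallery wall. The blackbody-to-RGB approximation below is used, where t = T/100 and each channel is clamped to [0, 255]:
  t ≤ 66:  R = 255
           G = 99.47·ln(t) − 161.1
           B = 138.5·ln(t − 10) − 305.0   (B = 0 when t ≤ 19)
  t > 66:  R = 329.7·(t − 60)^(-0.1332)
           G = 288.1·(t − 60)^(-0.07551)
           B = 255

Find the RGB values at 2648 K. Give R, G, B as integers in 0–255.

R=255, G=165, B=83

t = 2648/100 = 26.48; the t ≤ 66 branch applies.
R = 255 by definition for t ≤ 66.
G = 99.47·ln 26.48 − 161.1 = 99.47·3.2764 − 161.1 = 164.802.
B = 138.5·ln(26.48 − 10) − 305.0 = 138.5·ln 16.48 − 305.0 = 138.5·2.8021 − 305.0 = 83.097.
Rounded: (255, 165, 83).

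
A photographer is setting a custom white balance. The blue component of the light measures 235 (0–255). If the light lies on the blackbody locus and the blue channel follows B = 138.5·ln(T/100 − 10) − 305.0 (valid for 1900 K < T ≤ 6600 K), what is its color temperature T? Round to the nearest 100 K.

5900 K

ln(t − 10) = (235 + 305.0) / 138.5 = 3.8989.
t − 10 = e^3.8989 = 49.349, so t = 59.349.
T = 100·t = 5935 K → 5900 K to the nearest 100 K.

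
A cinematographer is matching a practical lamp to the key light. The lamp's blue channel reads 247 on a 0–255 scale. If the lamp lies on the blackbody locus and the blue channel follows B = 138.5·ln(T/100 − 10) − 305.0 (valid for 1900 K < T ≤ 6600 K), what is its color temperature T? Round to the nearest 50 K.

ln(t − 10) = (247 + 305.0) / 138.5 = 3.9856.
t − 10 = e^3.9856 = 53.815, so t = 63.815.
T = 100·t = 6382 K → 6400 K to the nearest 50 K.

6400 K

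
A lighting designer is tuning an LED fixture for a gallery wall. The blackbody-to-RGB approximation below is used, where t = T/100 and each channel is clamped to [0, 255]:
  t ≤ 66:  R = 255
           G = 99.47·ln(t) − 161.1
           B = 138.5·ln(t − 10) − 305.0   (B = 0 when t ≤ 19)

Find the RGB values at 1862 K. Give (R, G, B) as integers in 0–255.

(255, 130, 0)

t = 1862/100 = 18.62; the t ≤ 66 branch applies.
R = 255 by definition for t ≤ 66.
G = 99.47·ln 18.62 − 161.1 = 99.47·2.9242 − 161.1 = 129.774.
t = 18.62 ≤ 19, so B = 0.
Rounded: (255, 130, 0).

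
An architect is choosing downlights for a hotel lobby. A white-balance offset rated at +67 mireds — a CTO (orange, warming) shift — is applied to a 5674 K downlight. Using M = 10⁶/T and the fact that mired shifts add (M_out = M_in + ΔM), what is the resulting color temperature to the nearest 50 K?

4100 K

M_in = 10⁶/5674 = 176.24 mireds.
M_out = 176.24 + (+67) = 243.24 mireds.
T_out = 10⁶/243.24 = 4111.1 K → 4100 K.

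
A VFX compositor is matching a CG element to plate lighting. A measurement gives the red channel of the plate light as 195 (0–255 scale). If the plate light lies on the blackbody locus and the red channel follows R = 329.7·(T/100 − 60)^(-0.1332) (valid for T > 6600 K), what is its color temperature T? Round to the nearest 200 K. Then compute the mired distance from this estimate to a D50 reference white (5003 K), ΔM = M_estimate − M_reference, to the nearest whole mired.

(t − 60)^(-0.1332) = 195/329.7 = 0.59145.
t − 60 = 0.59145^(1/-0.1332) = 0.59145^(-7.508) = 51.564, so t = 111.564.
T = 100·t = 11156 K → 11200 K to the nearest 200 K.
M_estimate = 10⁶/11200 = 89.29; M_reference = 10⁶/5003 = 199.88.
ΔM = 89.29 − 199.88 = -110.59 → -111 mireds.

-111 mireds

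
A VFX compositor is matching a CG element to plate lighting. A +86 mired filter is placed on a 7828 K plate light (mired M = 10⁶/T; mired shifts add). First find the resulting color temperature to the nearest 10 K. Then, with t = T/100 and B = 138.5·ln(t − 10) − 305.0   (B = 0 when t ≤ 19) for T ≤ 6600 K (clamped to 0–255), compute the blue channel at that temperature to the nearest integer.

M_in = 10⁶/7828 = 127.75; M_out = 127.75 + (+86) = 213.75.
T_out = 10⁶/213.75 = 4678.4 K → 4680 K; t = 46.8.
B = 138.5·ln(46.8 − 10) − 305.0 = 138.5·ln 36.8 − 305.0 = 138.5·3.6055 − 305.0 = 194.361.
Rounded: 194.

194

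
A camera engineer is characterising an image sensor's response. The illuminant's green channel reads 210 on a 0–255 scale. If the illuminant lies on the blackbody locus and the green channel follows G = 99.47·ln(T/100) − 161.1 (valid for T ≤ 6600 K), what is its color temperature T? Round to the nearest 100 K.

ln t = (210 + 161.1) / 99.47 = 3.7308.
t = e^3.7308 = 41.711.
T = 100·t = 4171 K → 4200 K to the nearest 100 K.

4200 K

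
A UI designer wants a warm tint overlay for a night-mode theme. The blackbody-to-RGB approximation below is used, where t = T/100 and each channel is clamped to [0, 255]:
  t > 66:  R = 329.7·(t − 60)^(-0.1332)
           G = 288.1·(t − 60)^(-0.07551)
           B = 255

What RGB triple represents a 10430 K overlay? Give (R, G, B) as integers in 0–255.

(199, 216, 255)

t = 10430/100 = 104.3; the t > 66 branch applies.
R = 329.7·(104.3 − 60)^(-0.1332) = 329.7·44.3^(-0.1332) = 329.7·0.60353 = 198.984.
G = 288.1·(104.3 − 60)^(-0.07551) = 288.1·44.3^(-0.07551) = 288.1·0.75107 = 216.383.
B = 255 by definition for t > 66.
Rounded: (199, 216, 255).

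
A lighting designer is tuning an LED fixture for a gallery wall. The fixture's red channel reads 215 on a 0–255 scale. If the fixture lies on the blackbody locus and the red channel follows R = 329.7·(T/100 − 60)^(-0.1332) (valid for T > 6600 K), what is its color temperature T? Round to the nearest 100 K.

(t − 60)^(-0.1332) = 215/329.7 = 0.65211.
t − 60 = 0.65211^(1/-0.1332) = 0.65211^(-7.508) = 24.774, so t = 84.774.
T = 100·t = 8477 K → 8500 K to the nearest 100 K.

8500 K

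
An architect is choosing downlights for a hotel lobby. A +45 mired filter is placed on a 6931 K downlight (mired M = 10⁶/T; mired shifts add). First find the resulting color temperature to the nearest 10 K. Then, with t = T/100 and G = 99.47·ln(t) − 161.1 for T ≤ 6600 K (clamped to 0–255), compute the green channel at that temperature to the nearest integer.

M_in = 10⁶/6931 = 144.28; M_out = 144.28 + (+45) = 189.28.
T_out = 10⁶/189.28 = 5283.2 K → 5280 K; t = 52.8.
G = 99.47·ln 52.8 − 161.1 = 99.47·3.9665 − 161.1 = 233.449.
Rounded: 233.

233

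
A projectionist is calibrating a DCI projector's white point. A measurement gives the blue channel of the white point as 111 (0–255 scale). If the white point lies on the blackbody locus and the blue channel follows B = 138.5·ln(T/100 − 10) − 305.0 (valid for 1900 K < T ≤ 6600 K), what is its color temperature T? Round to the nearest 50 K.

3000 K

ln(t − 10) = (111 + 305.0) / 138.5 = 3.0036.
t − 10 = e^3.0036 = 20.158, so t = 30.158.
T = 100·t = 3016 K → 3000 K to the nearest 50 K.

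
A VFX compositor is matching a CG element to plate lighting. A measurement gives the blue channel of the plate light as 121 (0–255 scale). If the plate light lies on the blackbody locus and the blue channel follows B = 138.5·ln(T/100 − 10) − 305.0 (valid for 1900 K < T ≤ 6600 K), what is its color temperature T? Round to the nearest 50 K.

ln(t − 10) = (121 + 305.0) / 138.5 = 3.0758.
t − 10 = e^3.0758 = 21.667, so t = 31.667.
T = 100·t = 3167 K → 3150 K to the nearest 50 K.

3150 K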